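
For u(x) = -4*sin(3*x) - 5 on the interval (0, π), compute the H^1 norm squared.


||u||_{H^1(0,π)}^2 = 80/3 + 105*π

u'(x) = -12*cos(3*x).
Expand u² and (u')² and integrate term by term on (0, π), using: for integers n ≥ 1, ∫_0^π sin²(nx) dx = ∫_0^π cos²(nx) dx = π/2; for n ≠ n', ∫_0^π sin(nx)sin(n'x) dx = ∫_0^π cos(nx)cos(n'x) dx = 0; and by product-to-sum, ∫_0^π sin(nx)cos(n'x) dx = ½∫_0^π [sin((n+n')x) + sin((n−n')x)] dx, which is 0 when n+n' is even and 2n/(n²−n'²) when n+n' is odd (it need not vanish on (0, π)). For the constant mode: ∫_0^π 1 dx = π, ∫_0^π cos(nx) dx = 0, ∫_0^π sin(nx) dx = (1−(−1)^n)/n.
  u² squared terms: (-5)²·∫1 dx = 25·π = 25*π;  (-4)²·∫sin(3x)² dx = 16·π/2 = 8*π.
  u² cross terms: 2·(-5)·(-4)·∫1·sin(3x) dx = 40·(2/3) = 80/3.
  So ∫_0^π u² dx = 25*π + 8*π + 80/3 = 80/3 + 33*π.
  (u')² squared terms: (-12)²·∫cos(3x)² dx = 144·π/2 = 72*π.
  So ∫_0^π (u')² dx = 72*π.
||u||_{H^1}^2 = (80/3 + 33*π) + (72*π) = 80/3 + 105*π.


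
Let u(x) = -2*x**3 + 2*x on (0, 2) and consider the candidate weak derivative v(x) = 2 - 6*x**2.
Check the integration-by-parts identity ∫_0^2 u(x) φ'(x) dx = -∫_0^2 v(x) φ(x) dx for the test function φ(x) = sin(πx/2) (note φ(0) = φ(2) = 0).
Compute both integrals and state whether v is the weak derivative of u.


LHS = -192/π^3 + 40/π, RHS = -192/π^3 + 40/π. Yes, v = u' weakly.

u(x) = -2*x**3 + 2*x, classical derivative u'(x) = 2 - 6*x**2.
φ(x) = sin(πx/2), so φ'(x) = π*cos(π*x/2)/2.
Note φ(0) = φ(2) = 0, so the boundary term u·φ vanishes.
LHS = ∫_0^2 u(x) φ'(x) dx = ∫_0^2 (-π*x^3*cos(π*x/2) + π*x*cos(π*x/2)) dx. Term by term:
  ∫_0^2 π*x*cos(π*x/2) dx = -8/π;  ∫_0^2 -π*x^3*cos(π*x/2) dx = -192/π^3 + 48/π.
Sum: -8/π + -192/π^3 + 48/π = -192/π^3 + 40/π.
So LHS = -192/π^3 + 40/π.
∫_0^2 v(x) φ(x) dx = ∫_0^2 (-6*x^2*sin(π*x/2) + 2*sin(π*x/2)) dx. Term by term:
  ∫_0^2 2*sin(π*x/2) dx = 8/π;  ∫_0^2 -6*x^2*sin(π*x/2) dx = -48/π + 192/π^3.
Sum: 8/π + -48/π + 192/π^3 = -40/π + 192/π^3.
So RHS = -∫_0^2 v(x) φ(x) dx = -192/π^3 + 40/π.
LHS = RHS, so the identity holds for this test φ.
Moreover u is smooth here and v(x) = u'(x) = 2 - 6*x**2 pointwise, so the identity holds for every test function. Hence v is the weak derivative of u.


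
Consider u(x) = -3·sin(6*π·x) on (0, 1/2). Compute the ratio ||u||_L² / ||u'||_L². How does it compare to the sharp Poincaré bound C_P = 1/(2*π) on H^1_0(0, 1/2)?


||u||_L² / ||u'||_L² = 1/(6*π) < C_P = 1/(2*π).

u(x) = -3·sin(6*π·x), so u'(x) = -18*π*cos(6*π*x).
Writing u(x) = A·sin(kπx/L) with A = -3 and k = 3, use ∫_0^L sin²(kπx/L) dx = L/2 and ∫_0^L cos²(kπx/L) dx = L/2.
u² = 9·sin²(6*π·x) and (u')² = 324*π^2·cos²(6*π·x), and each of sin², cos² integrates to L/2 = 1/4 over (0, 1/2).
∫_0^1/2 u² dx = 9/4, so ||u||_L² = 3/2.
∫_0^1/2 (u')² dx = 81*π^2, so ||u'||_L² = 9*π.
Ratio ||u||_L² / ||u'||_L² = 1/(6*π).
Sharp Poincaré constant on H^1_0(0, 1/2) is C_P = L/π = 1/(2*π), achieved by sin(2*π·x).
This is the k = 3 harmonic; the ratio L/(kπ) is strictly less than C_P = L/π, consistent with the sharp inequality ||u||_L² ≤ C_P ||u'||_L².


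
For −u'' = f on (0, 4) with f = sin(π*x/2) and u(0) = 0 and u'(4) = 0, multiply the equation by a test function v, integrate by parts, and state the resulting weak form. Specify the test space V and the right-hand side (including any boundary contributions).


V = {v ∈ H^1(0, 4) : v(0) = 0} (test functions vanish at x = 0 where u is specified); weak form: ∫_0^4 u'v' dx = ∫_0^4 (sin(π*x/2)) v dx for all v ∈ V.

Multiply both sides by a test function v and integrate from 0 to 4:
  ∫_0^4 −u''(x) v(x) dx = ∫_0^4 f(x) v(x) dx.
Integrate the LHS by parts once:
  ∫_0^4 −u'' v dx = −[u'(x) v(x)]_0^4 + ∫_0^4 u'(x) v'(x) dx.
Thus ∫_0^4 u'(x) v'(x) dx = ∫_0^4 f(x) v(x) dx + [u'(x) v(x)]_0^4.
Choose V so that boundary terms are either known or forced to vanish.
Mixed BC: u(0) = 0 (Dirichlet) and u'(4) = 0 (Neumann). Define V = {v ∈ H^1(0, 4) : v(0) = 0}. Then [u' v]_0^4 = u'(4)·v(4) − u'(0)·0 = 0.
Weak formulation: find u (satisfying any essential BC) such that ∫_0^4 u'(x) v'(x) dx = ∫_0^4 f v dx for all v ∈ V (Dirichlet at 0 absorbed into V; the Neumann datum at x = 4 is zero, so no boundary term remains).
Substituting f(x) = sin(π*x/2), the right-hand side is ∫_0^4 (sin(π*x/2)) v dx.


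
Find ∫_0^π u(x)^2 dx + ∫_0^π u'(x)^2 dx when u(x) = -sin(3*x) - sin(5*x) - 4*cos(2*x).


||u||_{H^1(0,π)}^2 = 1408/21 + 58*π

u'(x) = 8*sin(2*x) - 3*cos(3*x) - 5*cos(5*x).
Expand u² and (u')² and integrate term by term on (0, π), using: for integers n ≥ 1, ∫_0^π sin²(nx) dx = ∫_0^π cos²(nx) dx = π/2; for n ≠ n', ∫_0^π sin(nx)sin(n'x) dx = ∫_0^π cos(nx)cos(n'x) dx = 0; and by product-to-sum, ∫_0^π sin(nx)cos(n'x) dx = ½∫_0^π [sin((n+n')x) + sin((n−n')x)] dx, which is 0 when n+n' is even and 2n/(n²−n'²) when n+n' is odd (it need not vanish on (0, π)).
  u² squared terms: (-1)²·∫sin(3x)² dx = 1·π/2 = π/2;  (-1)²·∫sin(5x)² dx = 1·π/2 = π/2;  (-4)²·∫cos(2x)² dx = 16·π/2 = 8*π.
  u² cross terms: 2·(-1)·(-1)·∫sin(3x)·sin(5x) dx = 2·(0) = 0;  2·(-1)·(-4)·∫sin(3x)·cos(2x) dx = 8·(6/5) = 48/5;  2·(-1)·(-4)·∫sin(5x)·cos(2x) dx = 8·(10/21) = 80/21.
  So ∫_0^π u² dx = π/2 + π/2 + 8*π + 0 + 48/5 + 80/21 = 1408/105 + 9*π.
  (u')² squared terms: (-5)²·∫cos(5x)² dx = 25·π/2 = 25*π/2;  (-3)²·∫cos(3x)² dx = 9·π/2 = 9*π/2;  (8)²·∫sin(2x)² dx = 64·π/2 = 32*π.
  (u')² cross terms: 2·(-5)·(-3)·∫cos(5x)·cos(3x) dx = 30·(0) = 0;  2·(-5)·(8)·∫cos(5x)·sin(2x) dx = -80·(-4/21) = 320/21;  2·(-3)·(8)·∫cos(3x)·sin(2x) dx = -48·(-4/5) = 192/5.
  So ∫_0^π (u')² dx = 25*π/2 + 9*π/2 + 32*π + 0 + 320/21 + 192/5 = 5632/105 + 49*π.
||u||_{H^1}^2 = (1408/105 + 9*π) + (5632/105 + 49*π) = 1408/21 + 58*π.


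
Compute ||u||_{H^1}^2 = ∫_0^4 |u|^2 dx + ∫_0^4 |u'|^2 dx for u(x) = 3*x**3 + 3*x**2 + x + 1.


||u||_{H^1}^2 = 6522104/105

The H^1 norm (squared) on an interval (0, L) is
  ||u||_{H^1}^2 = ∫_0^L u(x)^2 dx + ∫_0^L u'(x)^2 dx.
Compute u'(x) = 9*x**2 + 6*x + 1.
Then u(x)^2 = 9*x**6 + 18*x**5 + 15*x**4 + 12*x**3 + 7*x**2 + 2*x + 1 and u'(x)^2 = 81*x**4 + 108*x**3 + 54*x**2 + 12*x + 1.
Integrate each monomial from 0 to 4 using ∫_0^4 c·x^n dx = c·4^(n+1)/(n+1):
  ∫_0^4 u(x)^2 dx = ∫_0^4 (9*x^6 + 18*x^5 + 15*x^4 + 12*x^3 + 7*x^2 + 2*x + 1) dx. Term by term:
    ∫_0^4 9*x^6 dx = 147456/7;  ∫_0^4 18*x^5 dx = 12288;  ∫_0^4 15*x^4 dx = 3072;
    ∫_0^4 12*x^3 dx = 768;  ∫_0^4 7*x^2 dx = 448/3;  ∫_0^4 2*x dx = 16;
    ∫_0^4 1 dx = 4.
  Sum: 147456/7 + 12288 + 3072 + 768 + 448/3 + 16 + 4 = 784612/21.
  ∫_0^4 u'(x)^2 dx = ∫_0^4 (81*x^4 + 108*x^3 + 54*x^2 + 12*x + 1) dx. Term by term:
    ∫_0^4 81*x^4 dx = 82944/5;  ∫_0^4 108*x^3 dx = 6912;  ∫_0^4 54*x^2 dx = 1152;
    ∫_0^4 12*x dx = 96;  ∫_0^4 1 dx = 4.
  Sum: 82944/5 + 6912 + 1152 + 96 + 4 = 123764/5.
Adding: ||u||_{H^1}^2 = 784612/21 + 123764/5 = 6522104/105.


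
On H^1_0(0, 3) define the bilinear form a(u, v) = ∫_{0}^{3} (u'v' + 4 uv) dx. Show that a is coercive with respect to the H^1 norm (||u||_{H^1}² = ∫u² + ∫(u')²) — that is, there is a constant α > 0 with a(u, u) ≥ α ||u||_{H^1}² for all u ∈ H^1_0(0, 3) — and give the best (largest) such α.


α = 1

Coercivity of a(·,·) on H^1_0(0, 3) means a(u, u) ≥ α ||u||_{H^1}² for every u ∈ H^1_0.
The interval has length L = 3, and Poincaré/coercivity depend only on L. Here a(u, u) = ∫(u')² + (4)·∫u².
Here c = 4 ≥ 1, so a(u,u) = ∫(u')² + c∫u² ≥ ∫(u')² + ∫u² = ||u||_{H^1}², i.e. α = 1 works. No larger α is possible: a(u,u) ≥ α||u||_{H^1}² means (1−α)∫(u')² ≥ (α−c)∫u², and for the modes u_n = sin(nπ(x−x₀)/L) (x₀ the left endpoint) one has ∫u_n²/∫(u_n')² = (L/(nπ))² → 0, so a(u_n,u_n)/||u_n||_{H^1}² → 1. Hence the optimal constant is α = 1.
Therefore α = 1.


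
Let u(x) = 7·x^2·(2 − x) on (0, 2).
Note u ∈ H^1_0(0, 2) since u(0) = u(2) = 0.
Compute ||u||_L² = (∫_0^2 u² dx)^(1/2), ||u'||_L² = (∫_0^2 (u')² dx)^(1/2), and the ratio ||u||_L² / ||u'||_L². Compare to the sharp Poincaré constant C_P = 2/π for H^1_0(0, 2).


||u||_L² / ||u'||_L² = sqrt(14)/7 < C_P = 2/π.

u(x) = 7·x^2·(2 − x), so u'(x) = 7*x*(4 - 3*x).
u(x) = 7·x^2·(2 − x) vanishes at x = 0 and x = 2, so u ∈ H^1_0(0, 2). Differentiate via the product rule and integrate the resulting polynomials term by term.
  ∫_0^2 u² dx = ∫_0^2 (49*x^6 - 196*x^5 + 196*x^4) dx. Term by term:
    ∫_0^2 49*x^6 dx = 896;  ∫_0^2 -196*x^5 dx = -6272/3;  ∫_0^2 196*x^4 dx = 6272/5.
  Sum: 896 − 6272/3 + 6272/5 = 896/15.
  ∫_0^2 (u')² dx = ∫_0^2 (441*x^4 - 1176*x^3 + 784*x^2) dx. Term by term:
    ∫_0^2 441*x^4 dx = 14112/5;  ∫_0^2 -1176*x^3 dx = -4704;  ∫_0^2 784*x^2 dx = 6272/3.
  Sum: 14112/5 − 4704 + 6272/3 = 3136/15.
∫_0^2 u² dx = 896/15, so ||u||_L² = 8*sqrt(210)/15.
∫_0^2 (u')² dx = 3136/15, so ||u'||_L² = 56*sqrt(15)/15.
Ratio ||u||_L² / ||u'||_L² = sqrt(14)/7.
Sharp Poincaré constant on H^1_0(0, 2) is C_P = L/π = 2/π, achieved by sin(π/2·x).
A polynomial bump cannot attain the sharp Poincaré constant (only the first sine eigenfunction does), so the ratio is strictly less than C_P, consistent with ||u||_L² ≤ C_P ||u'||_L².


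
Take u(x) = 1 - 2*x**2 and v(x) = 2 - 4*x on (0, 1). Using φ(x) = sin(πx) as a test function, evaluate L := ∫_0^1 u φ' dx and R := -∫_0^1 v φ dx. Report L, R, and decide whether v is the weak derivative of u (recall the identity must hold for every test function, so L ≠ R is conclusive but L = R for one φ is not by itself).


LHS = 4/π, RHS = 0. No, v is not the weak derivative of u.

u(x) = 1 - 2*x**2, classical derivative u'(x) = -4*x.
φ(x) = sin(πx), so φ'(x) = π*cos(π*x).
Note φ(0) = φ(1) = 0, so the boundary term u·φ vanishes.
LHS = ∫_0^1 u(x) φ'(x) dx = ∫_0^1 (-2*π*x^2*cos(π*x) + π*cos(π*x)) dx. Term by term:
  ∫_0^1 π*cos(π*x) dx = 0;  ∫_0^1 -2*π*x^2*cos(π*x) dx = 4/π.
Sum: 0 + 4/π = 4/π.
So LHS = 4/π.
∫_0^1 v(x) φ(x) dx = ∫_0^1 (-4*x*sin(π*x) + 2*sin(π*x)) dx. Term by term:
  ∫_0^1 2*sin(π*x) dx = 4/π;  ∫_0^1 -4*x*sin(π*x) dx = -4/π.
Sum: 4/π − 4/π = 0.
So RHS = -∫_0^1 v(x) φ(x) dx = 0.
LHS − RHS = 4/π ≠ 0, so the identity fails.
(For a valid weak derivative the identity must hold for EVERY test function, in particular this one. The failure shows v is NOT the weak derivative of u.)
Correct weak derivative would be u'(x) = -4*x.


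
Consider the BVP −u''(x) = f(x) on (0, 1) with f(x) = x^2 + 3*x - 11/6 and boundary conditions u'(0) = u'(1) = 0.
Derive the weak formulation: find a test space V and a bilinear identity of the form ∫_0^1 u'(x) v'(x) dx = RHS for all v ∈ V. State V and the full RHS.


V = H^1(0, 1) (no boundary constraint on v; u is determined up to an additive constant); weak form: ∫_0^1 u'v' dx = ∫_0^1 (x^2 + 3*x - 11/6) v dx for all v ∈ V.

Multiply both sides by a test function v and integrate from 0 to 1:
  ∫_0^1 −u''(x) v(x) dx = ∫_0^1 f(x) v(x) dx.
Integrate the LHS by parts once:
  ∫_0^1 −u'' v dx = −[u'(x) v(x)]_0^1 + ∫_0^1 u'(x) v'(x) dx.
Thus ∫_0^1 u'(x) v'(x) dx = ∫_0^1 f(x) v(x) dx + [u'(x) v(x)]_0^1.
Choose V so that boundary terms are either known or forced to vanish.
u has homogeneous Neumann: u'(0) = u'(1) = 0. So [u' v]_0^1 = 0·v(1) − 0·v(0) = 0 for any v; take V = H^1(0, 1).
Weak formulation: find u (satisfying any essential BC) such that ∫_0^1 u'(x) v'(x) dx = ∫_0^1 f v dx for all v ∈ V (homogeneous Neumann, so boundary terms vanish).
Substituting f(x) = x^2 + 3*x - 11/6, the right-hand side is ∫_0^1 (x^2 + 3*x - 11/6) v dx.
Compatibility check (pure Neumann): taking v ≡ 1 ∈ V gives 0 = ∫_0^1 f dx + (0) − (0), i.e. ∫_0^1 f dx must equal u'(0) − u'(1) = 0. Indeed ∫_0^1 (x^2 + 3*x - 11/6) dx = 0, so the data are compatible. The solution is then unique only up to an additive constant (fix it e.g. by requiring ∫_0^1 u dx = 0).


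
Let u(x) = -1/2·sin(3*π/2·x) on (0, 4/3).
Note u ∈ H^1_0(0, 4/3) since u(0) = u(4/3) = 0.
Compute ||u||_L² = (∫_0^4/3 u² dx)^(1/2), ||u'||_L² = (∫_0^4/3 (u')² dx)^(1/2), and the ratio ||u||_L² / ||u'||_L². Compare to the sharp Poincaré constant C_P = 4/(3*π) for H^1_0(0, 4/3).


||u||_L² / ||u'||_L² = 2/(3*π) < C_P = 4/(3*π).

u(x) = -1/2·sin(3*π/2·x), so u'(x) = -3*π*cos(3*π*x/2)/4.
Writing u(x) = A·sin(kπx/L) with A = -1/2 and k = 2, use ∫_0^L sin²(kπx/L) dx = L/2 and ∫_0^L cos²(kπx/L) dx = L/2.
u² = 1/4·sin²(3*π/2·x) and (u')² = 9*π^2/16·cos²(3*π/2·x), and each of sin², cos² integrates to L/2 = 2/3 over (0, 4/3).
∫_0^4/3 u² dx = 1/6, so ||u||_L² = sqrt(6)/6.
∫_0^4/3 (u')² dx = 3*π^2/8, so ||u'||_L² = sqrt(6)*π/4.
Ratio ||u||_L² / ||u'||_L² = 2/(3*π).
Sharp Poincaré constant on H^1_0(0, 4/3) is C_P = L/π = 4/(3*π), achieved by sin(3*π/4·x).
This is the k = 2 harmonic; the ratio L/(kπ) is strictly less than C_P = L/π, consistent with the sharp inequality ||u||_L² ≤ C_P ||u'||_L².


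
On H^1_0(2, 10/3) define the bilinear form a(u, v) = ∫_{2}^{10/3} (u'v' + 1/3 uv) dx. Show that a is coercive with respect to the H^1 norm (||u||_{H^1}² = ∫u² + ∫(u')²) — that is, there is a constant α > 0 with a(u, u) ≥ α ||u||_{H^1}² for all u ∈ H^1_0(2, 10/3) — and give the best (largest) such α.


α = (16 + 27*π^2)/(3*(16 + 9*π^2))

Coercivity of a(·,·) on H^1_0(2, 10/3) means a(u, u) ≥ α ||u||_{H^1}² for every u ∈ H^1_0.
The interval has length L = 4/3, and Poincaré/coercivity depend only on L. Here a(u, u) = ∫(u')² + (1/3)·∫u².
Here 0 < c = 1/3 < 1. The condition a(u,u) ≥ α||u||_{H^1}² reads (1−α)∫(u')² ≥ (α−c)∫u². Any admissible α is ≤ 1 (rapidly oscillating u have ∫u²/∫(u')² → 0), and α = 1 would force 0 ≥ (1−c)∫u², impossible since c < 1; so 1−α > 0. By the sharp Poincaré inequality on H^1_0 of an interval of length L, ∫(u')² ≥ (π/L)²∫u² with equality for the first sine mode sin(π(x−x₀)/L) (x₀ the left endpoint), so the inequality holds for all u iff (1−α)(π/L)² ≥ α − c, i.e. α ≤ ((π/L)² + c)/((π/L)² + 1) = (1 + c(L/π)²)/(1 + (L/π)²). With (π/L)² = 9*π^2/16 and c = 1/3, the largest admissible constant is α = ((π/L)² + c)/((π/L)² + 1).
Simplifying, α = (16 + 27*π^2)/(3*(16 + 9*π^2)).


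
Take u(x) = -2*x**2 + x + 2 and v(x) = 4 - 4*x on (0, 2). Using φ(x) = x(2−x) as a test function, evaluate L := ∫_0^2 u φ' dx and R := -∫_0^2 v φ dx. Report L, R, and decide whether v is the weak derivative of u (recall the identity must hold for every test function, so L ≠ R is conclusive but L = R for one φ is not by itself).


LHS = 4, RHS = 0. No, v is not the weak derivative of u.

u(x) = -2*x**2 + x + 2, classical derivative u'(x) = 1 - 4*x.
φ(x) = x(2−x), so φ'(x) = 2 - 2*x.
Note φ(0) = φ(2) = 0, so the boundary term u·φ vanishes.
LHS = ∫_0^2 u(x) φ'(x) dx = ∫_0^2 (4*x^3 - 6*x^2 - 2*x + 4) dx. Term by term:
  ∫_0^2 4*x^3 dx = 16;  ∫_0^2 -6*x^2 dx = -16;  ∫_0^2 -2*x dx = -4;
  ∫_0^2 4 dx = 8.
Sum: 16 − 16 − 4 + 8 = 4.
So LHS = 4.
∫_0^2 v(x) φ(x) dx = ∫_0^2 (4*x^3 - 12*x^2 + 8*x) dx. Term by term:
  ∫_0^2 4*x^3 dx = 16;  ∫_0^2 -12*x^2 dx = -32;  ∫_0^2 8*x dx = 16.
Sum: 16 − 32 + 16 = 0.
So RHS = -∫_0^2 v(x) φ(x) dx = 0.
LHS − RHS = 4 ≠ 0, so the identity fails.
(For a valid weak derivative the identity must hold for EVERY test function, in particular this one. The failure shows v is NOT the weak derivative of u.)
Correct weak derivative would be u'(x) = 1 - 4*x.


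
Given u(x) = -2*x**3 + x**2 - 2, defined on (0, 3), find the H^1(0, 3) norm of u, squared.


||u||_{H^1}^2 = 78747/35

The H^1 norm (squared) on an interval (0, L) is
  ||u||_{H^1}^2 = ∫_0^L u(x)^2 dx + ∫_0^L u'(x)^2 dx.
Compute u'(x) = -6*x**2 + 2*x.
Then u(x)^2 = 4*x**6 - 4*x**5 + x**4 + 8*x**3 - 4*x**2 + 4 and u'(x)^2 = 36*x**4 - 24*x**3 + 4*x**2.
Integrate each monomial from 0 to 3 using ∫_0^3 c·x^n dx = c·3^(n+1)/(n+1):
  ∫_0^3 u(x)^2 dx = ∫_0^3 (4*x^6 - 4*x^5 + x^4 + 8*x^3 - 4*x^2 + 4) dx. Term by term:
    ∫_0^3 4*x^6 dx = 8748/7;  ∫_0^3 -4*x^5 dx = -486;  ∫_0^3 x^4 dx = 243/5;
    ∫_0^3 8*x^3 dx = 162;  ∫_0^3 -4*x^2 dx = -36;  ∫_0^3 4 dx = 12.
  Sum: 8748/7 − 486 + 243/5 + 162 − 36 + 12 = 33261/35.
  ∫_0^3 u'(x)^2 dx = ∫_0^3 (36*x^4 - 24*x^3 + 4*x^2) dx. Term by term:
    ∫_0^3 36*x^4 dx = 8748/5;  ∫_0^3 -24*x^3 dx = -486;  ∫_0^3 4*x^2 dx = 36.
  Sum: 8748/5 − 486 + 36 = 6498/5.
Adding: ||u||_{H^1}^2 = 33261/35 + 6498/5 = 78747/35.


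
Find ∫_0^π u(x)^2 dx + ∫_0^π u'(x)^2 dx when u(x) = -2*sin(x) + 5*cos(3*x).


||u||_{H^1(0,π)}^2 = 129*π

u'(x) = -15*sin(3*x) - 2*cos(x).
Expand u² and (u')² and integrate term by term on (0, π), using: for integers n ≥ 1, ∫_0^π sin²(nx) dx = ∫_0^π cos²(nx) dx = π/2; for n ≠ n', ∫_0^π sin(nx)sin(n'x) dx = ∫_0^π cos(nx)cos(n'x) dx = 0; and by product-to-sum, ∫_0^π sin(nx)cos(n'x) dx = ½∫_0^π [sin((n+n')x) + sin((n−n')x)] dx, which is 0 when n+n' is even and 2n/(n²−n'²) when n+n' is odd (it need not vanish on (0, π)).
  u² squared terms: (-2)²·∫sin(x)² dx = 4·π/2 = 2*π;  (5)²·∫cos(3x)² dx = 25·π/2 = 25*π/2.
  u² cross terms: 2·(-2)·(5)·∫sin(x)·cos(3x) dx = -20·(0) = 0.
  So ∫_0^π u² dx = 2*π + 25*π/2 + 0 = 29*π/2.
  (u')² squared terms: (-15)²·∫sin(3x)² dx = 225·π/2 = 225*π/2;  (-2)²·∫cos(x)² dx = 4·π/2 = 2*π.
  (u')² cross terms: 2·(-15)·(-2)·∫sin(3x)·cos(x) dx = 60·(0) = 0.
  So ∫_0^π (u')² dx = 225*π/2 + 2*π + 0 = 229*π/2.
||u||_{H^1}^2 = (29*π/2) + (229*π/2) = 129*π.


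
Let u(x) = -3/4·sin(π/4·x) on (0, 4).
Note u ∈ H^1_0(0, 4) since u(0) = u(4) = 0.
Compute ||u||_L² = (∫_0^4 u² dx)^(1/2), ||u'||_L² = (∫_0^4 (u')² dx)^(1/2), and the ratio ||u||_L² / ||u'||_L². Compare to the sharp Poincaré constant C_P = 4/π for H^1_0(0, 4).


||u||_L² / ||u'||_L² = 4/π = C_P.

u(x) = -3/4·sin(π/4·x), so u'(x) = -3*π*cos(π*x/4)/16.
Writing u(x) = A·sin(kπx/L) with A = -3/4 and k = 1, use ∫_0^L sin²(kπx/L) dx = L/2 and ∫_0^L cos²(kπx/L) dx = L/2.
u² = 9/16·sin²(π/4·x) and (u')² = 9*π^2/256·cos²(π/4·x), and each of sin², cos² integrates to L/2 = 2 over (0, 4).
∫_0^4 u² dx = 9/8, so ||u||_L² = 3*sqrt(2)/4.
∫_0^4 (u')² dx = 9*π^2/128, so ||u'||_L² = 3*sqrt(2)*π/16.
Ratio ||u||_L² / ||u'||_L² = 4/π.
Sharp Poincaré constant on H^1_0(0, 4) is C_P = L/π = 4/π, achieved by sin(π/4·x).
This is the k = 1 eigenfunction (up to amplitude), so the ratio equals the sharp Poincaré constant exactly.


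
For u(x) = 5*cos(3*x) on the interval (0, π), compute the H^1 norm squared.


||u||_{H^1(0,π)}^2 = 125*π

u'(x) = -15*sin(3*x).
Expand u² and (u')² and integrate term by term on (0, π), using: for integers n ≥ 1, ∫_0^π sin²(nx) dx = ∫_0^π cos²(nx) dx = π/2; for n ≠ n', ∫_0^π sin(nx)sin(n'x) dx = ∫_0^π cos(nx)cos(n'x) dx = 0; and by product-to-sum, ∫_0^π sin(nx)cos(n'x) dx = ½∫_0^π [sin((n+n')x) + sin((n−n')x)] dx, which is 0 when n+n' is even and 2n/(n²−n'²) when n+n' is odd (it need not vanish on (0, π)).
  u² squared terms: (5)²·∫cos(3x)² dx = 25·π/2 = 25*π/2.
  So ∫_0^π u² dx = 25*π/2.
  (u')² squared terms: (-15)²·∫sin(3x)² dx = 225·π/2 = 225*π/2.
  So ∫_0^π (u')² dx = 225*π/2.
||u||_{H^1}^2 = (25*π/2) + (225*π/2) = 125*π.


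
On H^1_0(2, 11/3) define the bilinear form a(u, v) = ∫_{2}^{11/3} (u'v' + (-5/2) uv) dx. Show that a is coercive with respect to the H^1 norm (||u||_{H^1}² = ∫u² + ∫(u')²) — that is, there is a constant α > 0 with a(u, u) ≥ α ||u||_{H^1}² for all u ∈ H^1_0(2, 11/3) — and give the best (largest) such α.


α = (-125 + 18*π^2)/(2*(25 + 9*π^2))

Coercivity of a(·,·) on H^1_0(2, 11/3) means a(u, u) ≥ α ||u||_{H^1}² for every u ∈ H^1_0.
The interval has length L = 5/3, and Poincaré/coercivity depend only on L. Here a(u, u) = ∫(u')² + (-5/2)·∫u².
Here c = -5/2 < 0 with |c| < (π/L)² = 9*π^2/25, so coercivity still holds. The condition a(u,u) ≥ α||u||_{H^1}² reads (1−α)∫(u')² ≥ (α−c)∫u². Any admissible α is ≤ 1 (rapidly oscillating u have ∫u²/∫(u')² → 0), and α = 1 would force 0 ≥ (1−c)∫u², impossible since c < 1; so 1−α > 0. By the sharp Poincaré inequality on H^1_0 of an interval of length L, ∫(u')² ≥ (π/L)²∫u² with equality for the first sine mode sin(π(x−x₀)/L) (x₀ the left endpoint), so the inequality holds for all u iff (1−α)(π/L)² ≥ α − c, i.e. α ≤ ((π/L)² + c)/((π/L)² + 1) = (1 + c(L/π)²)/(1 + (L/π)²). (Direct route, valid since c ≤ 0: Poincaré gives c∫u² ≥ c(L/π)²∫(u')², so a(u,u) ≥ (1 + c(L/π)²)∫(u')², while ||u||_{H^1}² ≤ (1 + (L/π)²)∫(u')²; dividing yields the same α.) With (π/L)² = 9*π^2/25 and c = -5/2, the largest admissible constant is α = ((π/L)² + c)/((π/L)² + 1).
Simplifying, α = (-125 + 18*π^2)/(2*(25 + 9*π^2)).


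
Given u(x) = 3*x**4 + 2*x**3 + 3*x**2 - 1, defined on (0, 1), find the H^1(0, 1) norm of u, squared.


||u||_{H^1}^2 = 8177/70

The H^1 norm (squared) on an interval (0, L) is
  ||u||_{H^1}^2 = ∫_0^L u(x)^2 dx + ∫_0^L u'(x)^2 dx.
Compute u'(x) = 12*x**3 + 6*x**2 + 6*x.
Then u(x)^2 = 9*x**8 + 12*x**7 + 22*x**6 + 12*x**5 + 3*x**4 - 4*x**3 - 6*x**2 + 1 and u'(x)^2 = 144*x**6 + 144*x**5 + 180*x**4 + 72*x**3 + 36*x**2.
Integrate each monomial from 0 to 1 using ∫_0^1 c·x^n dx = c·1^(n+1)/(n+1):
  ∫_0^1 u(x)^2 dx = ∫_0^1 (9*x^8 + 12*x^7 + 22*x^6 + 12*x^5 + 3*x^4 - 4*x^3 - 6*x^2 + 1) dx. Term by term:
    ∫_0^1 9*x^8 dx = 1;  ∫_0^1 12*x^7 dx = 3/2;  ∫_0^1 22*x^6 dx = 22/7;
    ∫_0^1 12*x^5 dx = 2;  ∫_0^1 3*x^4 dx = 3/5;  ∫_0^1 -4*x^3 dx = -1;
    ∫_0^1 -6*x^2 dx = -2;  ∫_0^1 1 dx = 1.
  Sum: 1 + 3/2 + 22/7 + 2 + 3/5 − 1 − 2 + 1 = 437/70.
  ∫_0^1 u'(x)^2 dx = ∫_0^1 (144*x^6 + 144*x^5 + 180*x^4 + 72*x^3 + 36*x^2) dx. Term by term:
    ∫_0^1 144*x^6 dx = 144/7;  ∫_0^1 144*x^5 dx = 24;  ∫_0^1 180*x^4 dx = 36;
    ∫_0^1 72*x^3 dx = 18;  ∫_0^1 36*x^2 dx = 12.
  Sum: 144/7 + 24 + 36 + 18 + 12 = 774/7.
Adding: ||u||_{H^1}^2 = 437/70 + 774/7 = 8177/70.


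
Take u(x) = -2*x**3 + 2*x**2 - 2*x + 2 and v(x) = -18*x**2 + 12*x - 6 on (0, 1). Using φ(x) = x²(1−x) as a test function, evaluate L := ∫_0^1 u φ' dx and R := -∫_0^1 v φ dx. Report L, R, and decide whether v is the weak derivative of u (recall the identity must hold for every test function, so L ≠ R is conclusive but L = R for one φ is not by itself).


LHS = 1/6, RHS = 1/2. No, v is not the weak derivative of u.

u(x) = -2*x**3 + 2*x**2 - 2*x + 2, classical derivative u'(x) = -6*x**2 + 4*x - 2.
φ(x) = x²(1−x), so φ'(x) = x*(2 - 3*x).
Note φ(0) = φ(1) = 0, so the boundary term u·φ vanishes.
LHS = ∫_0^1 u(x) φ'(x) dx = ∫_0^1 (6*x^5 - 10*x^4 + 10*x^3 - 10*x^2 + 4*x) dx. Term by term:
  ∫_0^1 6*x^5 dx = 1;  ∫_0^1 -10*x^4 dx = -2;  ∫_0^1 10*x^3 dx = 5/2;
  ∫_0^1 -10*x^2 dx = -10/3;  ∫_0^1 4*x dx = 2.
Sum: 1 − 2 + 5/2 − 10/3 + 2 = 1/6.
So LHS = 1/6.
∫_0^1 v(x) φ(x) dx = ∫_0^1 (18*x^5 - 30*x^4 + 18*x^3 - 6*x^2) dx. Term by term:
  ∫_0^1 18*x^5 dx = 3;  ∫_0^1 -30*x^4 dx = -6;  ∫_0^1 18*x^3 dx = 9/2;
  ∫_0^1 -6*x^2 dx = -2.
Sum: 3 − 6 + 9/2 − 2 = -1/2.
So RHS = -∫_0^1 v(x) φ(x) dx = 1/2.
LHS − RHS = -1/3 ≠ 0, so the identity fails.
(For a valid weak derivative the identity must hold for EVERY test function, in particular this one. The failure shows v is NOT the weak derivative of u.)
Correct weak derivative would be u'(x) = -6*x**2 + 4*x - 2.


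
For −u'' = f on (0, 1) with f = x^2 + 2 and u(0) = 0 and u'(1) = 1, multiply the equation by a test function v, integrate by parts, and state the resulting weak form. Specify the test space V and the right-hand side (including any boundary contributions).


V = {v ∈ H^1(0, 1) : v(0) = 0} (test functions vanish at x = 0 where u is specified); weak form: ∫_0^1 u'v' dx = ∫_0^1 (x^2 + 2) v dx + v(1) for all v ∈ V.

Multiply both sides by a test function v and integrate from 0 to 1:
  ∫_0^1 −u''(x) v(x) dx = ∫_0^1 f(x) v(x) dx.
Integrate the LHS by parts once:
  ∫_0^1 −u'' v dx = −[u'(x) v(x)]_0^1 + ∫_0^1 u'(x) v'(x) dx.
Thus ∫_0^1 u'(x) v'(x) dx = ∫_0^1 f(x) v(x) dx + [u'(x) v(x)]_0^1.
Choose V so that boundary terms are either known or forced to vanish.
Mixed BC: u(0) = 0 (Dirichlet) and u'(1) = 1 (Neumann). Define V = {v ∈ H^1(0, 1) : v(0) = 0}. Then [u' v]_0^1 = u'(1)·v(1) − u'(0)·0 = v(1).
Weak formulation: find u (satisfying any essential BC) such that ∫_0^1 u'(x) v'(x) dx = ∫_0^1 f v dx + v(1) for all v ∈ V (Dirichlet at 0 absorbed into V; Neumann datum at x = 1 contributes the boundary term).
Substituting f(x) = x^2 + 2, the right-hand side is ∫_0^1 (x^2 + 2) v dx + v(1).


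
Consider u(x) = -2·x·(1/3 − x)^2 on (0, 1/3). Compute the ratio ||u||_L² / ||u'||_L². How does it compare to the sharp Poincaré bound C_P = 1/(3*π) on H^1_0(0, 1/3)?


||u||_L² / ||u'||_L² = sqrt(14)/42 < C_P = 1/(3*π).

u(x) = -2·x·(1/3 − x)^2, so u'(x) = -6*x^2 + 8*x/3 - 2/9.
u(x) = -2·x·(1/3 − x)^2 vanishes at x = 0 and x = 1/3, so u ∈ H^1_0(0, 1/3). Differentiate via the product rule and integrate the resulting polynomials term by term.
  ∫_0^1/3 u² dx = ∫_0^1/3 (4*x^6 - 16*x^5/3 + 8*x^4/3 - 16*x^3/27 + 4*x^2/81) dx. Term by term:
    ∫_0^1/3 4*x^6 dx = 4/15309;  ∫_0^1/3 -16*x^5/3 dx = -8/6561;  ∫_0^1/3 8*x^4/3 dx = 8/3645;
    ∫_0^1/3 -16*x^3/27 dx = -4/2187;  ∫_0^1/3 4*x^2/81 dx = 4/6561.
  Sum: 4/15309 − 8/6561 + 8/3645 − 4/2187 + 4/6561 = 4/229635.
  ∫_0^1/3 (u')² dx = ∫_0^1/3 (36*x^4 - 32*x^3 + 88*x^2/9 - 32*x/27 + 4/81) dx. Term by term:
    ∫_0^1/3 36*x^4 dx = 4/135;  ∫_0^1/3 -32*x^3 dx = -8/81;  ∫_0^1/3 88*x^2/9 dx = 88/729;
    ∫_0^1/3 -32*x/27 dx = -16/243;  ∫_0^1/3 4/81 dx = 4/243.
  Sum: 4/135 − 8/81 + 88/729 − 16/243 + 4/243 = 8/3645.
∫_0^1/3 u² dx = 4/229635, so ||u||_L² = 2*sqrt(35)/2835.
∫_0^1/3 (u')² dx = 8/3645, so ||u'||_L² = 2*sqrt(10)/135.
Ratio ||u||_L² / ||u'||_L² = sqrt(14)/42.
Sharp Poincaré constant on H^1_0(0, 1/3) is C_P = L/π = 1/(3*π), achieved by sin(3*π·x).
A polynomial bump cannot attain the sharp Poincaré constant (only the first sine eigenfunction does), so the ratio is strictly less than C_P, consistent with ||u||_L² ≤ C_P ||u'||_L².


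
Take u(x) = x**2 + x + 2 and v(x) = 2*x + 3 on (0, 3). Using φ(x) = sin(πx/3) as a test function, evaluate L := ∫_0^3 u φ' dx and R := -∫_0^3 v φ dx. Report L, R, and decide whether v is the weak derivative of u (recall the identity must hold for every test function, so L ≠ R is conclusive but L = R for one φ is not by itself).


LHS = -24/π, RHS = -36/π. No, v is not the weak derivative of u.

u(x) = x**2 + x + 2, classical derivative u'(x) = 2*x + 1.
φ(x) = sin(πx/3), so φ'(x) = π*cos(π*x/3)/3.
Note φ(0) = φ(3) = 0, so the boundary term u·φ vanishes.
LHS = ∫_0^3 u(x) φ'(x) dx = ∫_0^3 (π*x^2*cos(π*x/3)/3 + π*x*cos(π*x/3)/3 + 2*π*cos(π*x/3)/3) dx. Term by term:
  ∫_0^3 2*π*cos(π*x/3)/3 dx = 0;  ∫_0^3 π*x*cos(π*x/3)/3 dx = -6/π;  ∫_0^3 π*x^2*cos(π*x/3)/3 dx = -18/π.
Sum: 0 − 6/π − 18/π = -24/π.
So LHS = -24/π.
∫_0^3 v(x) φ(x) dx = ∫_0^3 (2*x*sin(π*x/3) + 3*sin(π*x/3)) dx. Term by term:
  ∫_0^3 3*sin(π*x/3) dx = 18/π;  ∫_0^3 2*x*sin(π*x/3) dx = 18/π.
Sum: 18/π + 18/π = 36/π.
So RHS = -∫_0^3 v(x) φ(x) dx = -36/π.
LHS − RHS = 12/π ≠ 0, so the identity fails.
(For a valid weak derivative the identity must hold for EVERY test function, in particular this one. The failure shows v is NOT the weak derivative of u.)
Correct weak derivative would be u'(x) = 2*x + 1.


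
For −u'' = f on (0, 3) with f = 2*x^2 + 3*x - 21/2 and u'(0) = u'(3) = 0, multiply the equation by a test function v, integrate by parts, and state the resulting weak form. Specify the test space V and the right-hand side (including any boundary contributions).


V = H^1(0, 3) (no boundary constraint on v; u is determined up to an additive constant); weak form: ∫_0^3 u'v' dx = ∫_0^3 (2*x^2 + 3*x - 21/2) v dx for all v ∈ V.

Multiply both sides by a test function v and integrate from 0 to 3:
  ∫_0^3 −u''(x) v(x) dx = ∫_0^3 f(x) v(x) dx.
Integrate the LHS by parts once:
  ∫_0^3 −u'' v dx = −[u'(x) v(x)]_0^3 + ∫_0^3 u'(x) v'(x) dx.
Thus ∫_0^3 u'(x) v'(x) dx = ∫_0^3 f(x) v(x) dx + [u'(x) v(x)]_0^3.
Choose V so that boundary terms are either known or forced to vanish.
u has homogeneous Neumann: u'(0) = u'(3) = 0. So [u' v]_0^3 = 0·v(3) − 0·v(0) = 0 for any v; take V = H^1(0, 3).
Weak formulation: find u (satisfying any essential BC) such that ∫_0^3 u'(x) v'(x) dx = ∫_0^3 f v dx for all v ∈ V (homogeneous Neumann, so boundary terms vanish).
Substituting f(x) = 2*x^2 + 3*x - 21/2, the right-hand side is ∫_0^3 (2*x^2 + 3*x - 21/2) v dx.
Compatibility check (pure Neumann): taking v ≡ 1 ∈ V gives 0 = ∫_0^3 f dx + (0) − (0), i.e. ∫_0^3 f dx must equal u'(0) − u'(3) = 0. Indeed ∫_0^3 (2*x^2 + 3*x - 21/2) dx = 0, so the data are compatible. The solution is then unique only up to an additive constant (fix it e.g. by requiring ∫_0^3 u dx = 0).


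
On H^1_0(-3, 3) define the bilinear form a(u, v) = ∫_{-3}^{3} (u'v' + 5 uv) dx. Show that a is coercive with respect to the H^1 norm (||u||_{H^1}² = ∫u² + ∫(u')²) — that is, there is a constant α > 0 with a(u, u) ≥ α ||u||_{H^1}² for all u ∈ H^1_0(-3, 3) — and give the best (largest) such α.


α = 1

Coercivity of a(·,·) on H^1_0(-3, 3) means a(u, u) ≥ α ||u||_{H^1}² for every u ∈ H^1_0.
The interval has length L = 6, and Poincaré/coercivity depend only on L. Here a(u, u) = ∫(u')² + (5)·∫u².
Here c = 5 ≥ 1, so a(u,u) = ∫(u')² + c∫u² ≥ ∫(u')² + ∫u² = ||u||_{H^1}², i.e. α = 1 works. No larger α is possible: a(u,u) ≥ α||u||_{H^1}² means (1−α)∫(u')² ≥ (α−c)∫u², and for the modes u_n = sin(nπ(x−x₀)/L) (x₀ the left endpoint) one has ∫u_n²/∫(u_n')² = (L/(nπ))² → 0, so a(u_n,u_n)/||u_n||_{H^1}² → 1. Hence the optimal constant is α = 1.
Therefore α = 1.


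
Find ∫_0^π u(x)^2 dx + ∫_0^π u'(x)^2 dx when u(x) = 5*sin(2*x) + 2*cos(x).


||u||_{H^1(0,π)}^2 = 160/3 + 133*π/2

u'(x) = -2*sin(x) + 10*cos(2*x).
Expand u² and (u')² and integrate term by term on (0, π), using: for integers n ≥ 1, ∫_0^π sin²(nx) dx = ∫_0^π cos²(nx) dx = π/2; for n ≠ n', ∫_0^π sin(nx)sin(n'x) dx = ∫_0^π cos(nx)cos(n'x) dx = 0; and by product-to-sum, ∫_0^π sin(nx)cos(n'x) dx = ½∫_0^π [sin((n+n')x) + sin((n−n')x)] dx, which is 0 when n+n' is even and 2n/(n²−n'²) when n+n' is odd (it need not vanish on (0, π)).
  u² squared terms: (2)²·∫cos(x)² dx = 4·π/2 = 2*π;  (5)²·∫sin(2x)² dx = 25·π/2 = 25*π/2.
  u² cross terms: 2·(2)·(5)·∫cos(x)·sin(2x) dx = 20·(4/3) = 80/3.
  So ∫_0^π u² dx = 2*π + 25*π/2 + 80/3 = 80/3 + 29*π/2.
  (u')² squared terms: (-2)²·∫sin(x)² dx = 4·π/2 = 2*π;  (10)²·∫cos(2x)² dx = 100·π/2 = 50*π.
  (u')² cross terms: 2·(-2)·(10)·∫sin(x)·cos(2x) dx = -40·(-2/3) = 80/3.
  So ∫_0^π (u')² dx = 2*π + 50*π + 80/3 = 80/3 + 52*π.
||u||_{H^1}^2 = (80/3 + 29*π/2) + (80/3 + 52*π) = 160/3 + 133*π/2.


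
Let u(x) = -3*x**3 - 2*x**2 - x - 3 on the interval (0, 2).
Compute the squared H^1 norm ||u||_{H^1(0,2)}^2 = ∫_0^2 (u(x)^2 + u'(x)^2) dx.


||u||_{H^1}^2 = 149552/105

The H^1 norm (squared) on an interval (0, L) is
  ||u||_{H^1}^2 = ∫_0^L u(x)^2 dx + ∫_0^L u'(x)^2 dx.
Compute u'(x) = -9*x**2 - 4*x - 1.
Then u(x)^2 = 9*x**6 + 12*x**5 + 10*x**4 + 22*x**3 + 13*x**2 + 6*x + 9 and u'(x)^2 = 81*x**4 + 72*x**3 + 34*x**2 + 8*x + 1.
Integrate each monomial from 0 to 2 using ∫_0^2 c·x^n dx = c·2^(n+1)/(n+1):
  ∫_0^2 u(x)^2 dx = ∫_0^2 (9*x^6 + 12*x^5 + 10*x^4 + 22*x^3 + 13*x^2 + 6*x + 9) dx. Term by term:
    ∫_0^2 9*x^6 dx = 1152/7;  ∫_0^2 12*x^5 dx = 128;  ∫_0^2 10*x^4 dx = 64;
    ∫_0^2 22*x^3 dx = 88;  ∫_0^2 13*x^2 dx = 104/3;  ∫_0^2 6*x dx = 12;
    ∫_0^2 9 dx = 18.
  Sum: 1152/7 + 128 + 64 + 88 + 104/3 + 12 + 18 = 10694/21.
  ∫_0^2 u'(x)^2 dx = ∫_0^2 (81*x^4 + 72*x^3 + 34*x^2 + 8*x + 1) dx. Term by term:
    ∫_0^2 81*x^4 dx = 2592/5;  ∫_0^2 72*x^3 dx = 288;  ∫_0^2 34*x^2 dx = 272/3;
    ∫_0^2 8*x dx = 16;  ∫_0^2 1 dx = 2.
  Sum: 2592/5 + 288 + 272/3 + 16 + 2 = 13726/15.
Adding: ||u||_{H^1}^2 = 10694/21 + 13726/15 = 149552/105.


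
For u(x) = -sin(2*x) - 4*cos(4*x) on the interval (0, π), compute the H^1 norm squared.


||u||_{H^1(0,π)}^2 = 277*π/2

u'(x) = 16*sin(4*x) - 2*cos(2*x).
Expand u² and (u')² and integrate term by term on (0, π), using: for integers n ≥ 1, ∫_0^π sin²(nx) dx = ∫_0^π cos²(nx) dx = π/2; for n ≠ n', ∫_0^π sin(nx)sin(n'x) dx = ∫_0^π cos(nx)cos(n'x) dx = 0; and by product-to-sum, ∫_0^π sin(nx)cos(n'x) dx = ½∫_0^π [sin((n+n')x) + sin((n−n')x)] dx, which is 0 when n+n' is even and 2n/(n²−n'²) when n+n' is odd (it need not vanish on (0, π)).
  u² squared terms: (-1)²·∫sin(2x)² dx = 1·π/2 = π/2;  (-4)²·∫cos(4x)² dx = 16·π/2 = 8*π.
  u² cross terms: 2·(-1)·(-4)·∫sin(2x)·cos(4x) dx = 8·(0) = 0.
  So ∫_0^π u² dx = π/2 + 8*π + 0 = 17*π/2.
  (u')² squared terms: (-2)²·∫cos(2x)² dx = 4·π/2 = 2*π;  (16)²·∫sin(4x)² dx = 256·π/2 = 128*π.
  (u')² cross terms: 2·(-2)·(16)·∫cos(2x)·sin(4x) dx = -64·(0) = 0.
  So ∫_0^π (u')² dx = 2*π + 128*π + 0 = 130*π.
||u||_{H^1}^2 = (17*π/2) + (130*π) = 277*π/2.


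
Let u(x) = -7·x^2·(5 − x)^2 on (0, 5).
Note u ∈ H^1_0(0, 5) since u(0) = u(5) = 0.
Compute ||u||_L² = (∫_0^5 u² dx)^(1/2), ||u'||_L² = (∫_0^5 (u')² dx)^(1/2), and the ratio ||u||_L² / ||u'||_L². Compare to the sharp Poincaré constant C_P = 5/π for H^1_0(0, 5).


||u||_L² / ||u'||_L² = 5*sqrt(3)/6 < C_P = 5/π.

u(x) = -7·x^2·(5 − x)^2, so u'(x) = 14*x*(x*(5 - x) - (x - 5)^2).
u(x) = -7·x^2·(5 − x)^2 vanishes at x = 0 and x = 5, so u ∈ H^1_0(0, 5). Differentiate via the product rule and integrate the resulting polynomials term by term.
  ∫_0^5 u² dx = ∫_0^5 (49*x^8 - 980*x^7 + 7350*x^6 - 24500*x^5 + 30625*x^4) dx. Term by term:
    ∫_0^5 49*x^8 dx = 95703125/9;  ∫_0^5 -980*x^7 dx = -95703125/2;  ∫_0^5 7350*x^6 dx = 82031250;
    ∫_0^5 -24500*x^5 dx = -191406250/3;  ∫_0^5 30625*x^4 dx = 19140625.
  Sum: 95703125/9 − 95703125/2 + 82031250 − 191406250/3 + 19140625 = 2734375/18.
  ∫_0^5 (u')² dx = ∫_0^5 (784*x^6 - 11760*x^5 + 63700*x^4 - 147000*x^3 + 122500*x^2) dx. Term by term:
    ∫_0^5 784*x^6 dx = 8750000;  ∫_0^5 -11760*x^5 dx = -30625000;  ∫_0^5 63700*x^4 dx = 39812500;
    ∫_0^5 -147000*x^3 dx = -22968750;  ∫_0^5 122500*x^2 dx = 15312500/3.
  Sum: 8750000 − 30625000 + 39812500 − 22968750 + 15312500/3 = 218750/3.
∫_0^5 u² dx = 2734375/18, so ||u||_L² = 625*sqrt(14)/6.
∫_0^5 (u')² dx = 218750/3, so ||u'||_L² = 125*sqrt(42)/3.
Ratio ||u||_L² / ||u'||_L² = 5*sqrt(3)/6.
Sharp Poincaré constant on H^1_0(0, 5) is C_P = L/π = 5/π, achieved by sin(π/5·x).
A polynomial bump cannot attain the sharp Poincaré constant (only the first sine eigenfunction does), so the ratio is strictly less than C_P, consistent with ||u||_L² ≤ C_P ||u'||_L².


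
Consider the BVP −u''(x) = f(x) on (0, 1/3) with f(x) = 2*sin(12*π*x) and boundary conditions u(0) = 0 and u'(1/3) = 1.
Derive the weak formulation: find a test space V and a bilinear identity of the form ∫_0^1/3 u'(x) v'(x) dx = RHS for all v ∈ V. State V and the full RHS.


V = {v ∈ H^1(0, 1/3) : v(0) = 0} (test functions vanish at x = 0 where u is specified); weak form: ∫_0^1/3 u'v' dx = ∫_0^1/3 (2*sin(12*π*x)) v dx + v(1/3) for all v ∈ V.

Multiply both sides by a test function v and integrate from 0 to 1/3:
  ∫_0^1/3 −u''(x) v(x) dx = ∫_0^1/3 f(x) v(x) dx.
Integrate the LHS by parts once:
  ∫_0^1/3 −u'' v dx = −[u'(x) v(x)]_0^1/3 + ∫_0^1/3 u'(x) v'(x) dx.
Thus ∫_0^1/3 u'(x) v'(x) dx = ∫_0^1/3 f(x) v(x) dx + [u'(x) v(x)]_0^1/3.
Choose V so that boundary terms are either known or forced to vanish.
Mixed BC: u(0) = 0 (Dirichlet) and u'(1/3) = 1 (Neumann). Define V = {v ∈ H^1(0, 1/3) : v(0) = 0}. Then [u' v]_0^1/3 = u'(1/3)·v(1/3) − u'(0)·0 = v(1/3).
Weak formulation: find u (satisfying any essential BC) such that ∫_0^1/3 u'(x) v'(x) dx = ∫_0^1/3 f v dx + v(1/3) for all v ∈ V (Dirichlet at 0 absorbed into V; Neumann datum at x = 1/3 contributes the boundary term).
Substituting f(x) = 2*sin(12*π*x), the right-hand side is ∫_0^1/3 (2*sin(12*π*x)) v dx + v(1/3).


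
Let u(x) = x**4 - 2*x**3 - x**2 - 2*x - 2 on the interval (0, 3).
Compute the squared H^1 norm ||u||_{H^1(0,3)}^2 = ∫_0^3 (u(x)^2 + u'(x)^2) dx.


||u||_{H^1}^2 = 10335/14

The H^1 norm (squared) on an interval (0, L) is
  ||u||_{H^1}^2 = ∫_0^L u(x)^2 dx + ∫_0^L u'(x)^2 dx.
Compute u'(x) = 4*x**3 - 6*x**2 - 2*x - 2.
Then u(x)^2 = x**8 - 4*x**7 + 2*x**6 + 5*x**4 + 12*x**3 + 8*x**2 + 8*x + 4 and u'(x)^2 = 16*x**6 - 48*x**5 + 20*x**4 + 8*x**3 + 28*x**2 + 8*x + 4.
Integrate each monomial from 0 to 3 using ∫_0^3 c·x^n dx = c·3^(n+1)/(n+1):
  ∫_0^3 u(x)^2 dx = ∫_0^3 (x^8 - 4*x^7 + 2*x^6 + 5*x^4 + 12*x^3 + 8*x^2 + 8*x + 4) dx. Term by term:
    ∫_0^3 x^8 dx = 2187;  ∫_0^3 -4*x^7 dx = -6561/2;  ∫_0^3 2*x^6 dx = 4374/7;
    ∫_0^3 5*x^4 dx = 243;  ∫_0^3 12*x^3 dx = 243;  ∫_0^3 8*x^2 dx = 72;
    ∫_0^3 8*x dx = 36;  ∫_0^3 4 dx = 12.
  Sum: 2187 − 6561/2 + 4374/7 + 243 + 243 + 72 + 36 + 12 = 1923/14.
  ∫_0^3 u'(x)^2 dx = ∫_0^3 (16*x^6 - 48*x^5 + 20*x^4 + 8*x^3 + 28*x^2 + 8*x + 4) dx. Term by term:
    ∫_0^3 16*x^6 dx = 34992/7;  ∫_0^3 -48*x^5 dx = -5832;  ∫_0^3 20*x^4 dx = 972;
    ∫_0^3 8*x^3 dx = 162;  ∫_0^3 28*x^2 dx = 252;  ∫_0^3 8*x dx = 36;
    ∫_0^3 4 dx = 12.
  Sum: 34992/7 − 5832 + 972 + 162 + 252 + 36 + 12 = 4206/7.
Adding: ||u||_{H^1}^2 = 1923/14 + 4206/7 = 10335/14.


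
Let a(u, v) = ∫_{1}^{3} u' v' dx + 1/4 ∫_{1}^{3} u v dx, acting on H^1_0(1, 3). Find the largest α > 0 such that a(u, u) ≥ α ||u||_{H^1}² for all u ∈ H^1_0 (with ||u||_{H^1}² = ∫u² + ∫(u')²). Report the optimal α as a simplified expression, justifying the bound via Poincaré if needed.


α = (1 + π^2)/(4 + π^2)

Coercivity of a(·,·) on H^1_0(1, 3) means a(u, u) ≥ α ||u||_{H^1}² for every u ∈ H^1_0.
The interval has length L = 2, and Poincaré/coercivity depend only on L. Here a(u, u) = ∫(u')² + (1/4)·∫u².
Here 0 < c = 1/4 < 1. The condition a(u,u) ≥ α||u||_{H^1}² reads (1−α)∫(u')² ≥ (α−c)∫u². Any admissible α is ≤ 1 (rapidly oscillating u have ∫u²/∫(u')² → 0), and α = 1 would force 0 ≥ (1−c)∫u², impossible since c < 1; so 1−α > 0. By the sharp Poincaré inequality on H^1_0 of an interval of length L, ∫(u')² ≥ (π/L)²∫u² with equality for the first sine mode sin(π(x−x₀)/L) (x₀ the left endpoint), so the inequality holds for all u iff (1−α)(π/L)² ≥ α − c, i.e. α ≤ ((π/L)² + c)/((π/L)² + 1) = (1 + c(L/π)²)/(1 + (L/π)²). With (π/L)² = π^2/4 and c = 1/4, the largest admissible constant is α = ((π/L)² + c)/((π/L)² + 1).
Simplifying, α = (1 + π^2)/(4 + π^2).


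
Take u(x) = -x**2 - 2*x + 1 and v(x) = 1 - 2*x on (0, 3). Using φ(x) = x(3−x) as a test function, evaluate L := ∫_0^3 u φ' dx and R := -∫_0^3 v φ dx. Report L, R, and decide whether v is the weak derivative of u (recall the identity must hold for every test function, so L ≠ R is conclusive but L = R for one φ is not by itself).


LHS = 45/2, RHS = 9. No, v is not the weak derivative of u.

u(x) = -x**2 - 2*x + 1, classical derivative u'(x) = -2*x - 2.
φ(x) = x(3−x), so φ'(x) = 3 - 2*x.
Note φ(0) = φ(3) = 0, so the boundary term u·φ vanishes.
LHS = ∫_0^3 u(x) φ'(x) dx = ∫_0^3 (2*x^3 + x^2 - 8*x + 3) dx. Term by term:
  ∫_0^3 2*x^3 dx = 81/2;  ∫_0^3 x^2 dx = 9;  ∫_0^3 -8*x dx = -36;
  ∫_0^3 3 dx = 9.
Sum: 81/2 + 9 − 36 + 9 = 45/2.
So LHS = 45/2.
∫_0^3 v(x) φ(x) dx = ∫_0^3 (2*x^3 - 7*x^2 + 3*x) dx. Term by term:
  ∫_0^3 2*x^3 dx = 81/2;  ∫_0^3 -7*x^2 dx = -63;  ∫_0^3 3*x dx = 27/2.
Sum: 81/2 − 63 + 27/2 = -9.
So RHS = -∫_0^3 v(x) φ(x) dx = 9.
LHS − RHS = 27/2 ≠ 0, so the identity fails.
(For a valid weak derivative the identity must hold for EVERY test function, in particular this one. The failure shows v is NOT the weak derivative of u.)
Correct weak derivative would be u'(x) = -2*x - 2.
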